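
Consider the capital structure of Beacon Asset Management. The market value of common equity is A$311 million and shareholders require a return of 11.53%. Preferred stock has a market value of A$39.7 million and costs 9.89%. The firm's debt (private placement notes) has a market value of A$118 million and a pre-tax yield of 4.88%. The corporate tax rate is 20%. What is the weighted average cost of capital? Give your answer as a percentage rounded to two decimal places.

9.47%

Total capital V = 311 + 39.7 + 118 = 468.7.
Equity: weight = 311/468.7 = 0.6635; cost = 11.53%.
Preferred: weight = 39.7/468.7 = 0.0847; cost = 9.89%.
Private placement notes: weight = 118/468.7 = 0.2518; after-tax cost = 4.88% × (1 − 20%) = 3.9040%.
WACC = 0.6635 × 11.5300% + 0.0847 × 9.8900% + 0.2518 × 3.9040% = 9.4712%.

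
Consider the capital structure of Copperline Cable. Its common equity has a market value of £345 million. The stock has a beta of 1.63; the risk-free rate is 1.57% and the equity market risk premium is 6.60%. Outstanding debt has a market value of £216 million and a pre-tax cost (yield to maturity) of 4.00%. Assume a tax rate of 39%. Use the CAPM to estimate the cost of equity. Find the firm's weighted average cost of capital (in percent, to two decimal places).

8.52%

Cost of equity via CAPM: Re = 1.57% + 1.63 × 6.6% = 12.3280%.
Total capital V = 345 + 216 = 561.
Equity: weight = 345/561 = 0.6150; cost = 12.328%.
Debt: weight = 216/561 = 0.3850; after-tax cost = 4% × (1 − 39%) = 2.4400%.
WACC = 0.6150 × 12.3280% + 0.3850 × 2.4400% = 8.5209%.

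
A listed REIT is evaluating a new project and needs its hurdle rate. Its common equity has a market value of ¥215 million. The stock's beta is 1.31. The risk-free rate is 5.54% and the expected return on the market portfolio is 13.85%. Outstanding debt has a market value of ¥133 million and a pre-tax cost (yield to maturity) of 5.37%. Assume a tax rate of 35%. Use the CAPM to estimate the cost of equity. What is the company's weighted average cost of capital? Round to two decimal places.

Market risk premium = 13.85% − 5.54% = 8.31%.
Cost of equity via CAPM: Re = 5.54% + 1.31 × 8.31% = 16.4261%.
Total capital V = 215 + 133 = 348.
Equity: weight = 215/348 = 0.6178; cost = 16.4261%.
Debt: weight = 133/348 = 0.3822; after-tax cost = 5.37% × (1 − 35%) = 3.4905%.
WACC = 0.6178 × 16.4261% + 0.3822 × 3.4905% = 11.4823%.

11.48%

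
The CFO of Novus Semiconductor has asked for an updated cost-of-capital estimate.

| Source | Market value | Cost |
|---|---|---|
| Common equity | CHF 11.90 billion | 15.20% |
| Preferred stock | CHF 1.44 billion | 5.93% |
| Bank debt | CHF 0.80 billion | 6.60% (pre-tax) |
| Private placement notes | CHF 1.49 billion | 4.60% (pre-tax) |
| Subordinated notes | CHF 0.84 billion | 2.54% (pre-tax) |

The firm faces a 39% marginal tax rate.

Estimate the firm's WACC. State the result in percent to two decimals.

12.03%

Total capital V = 11.9 + 1.44 + 0.8 + 1.49 + 0.84 = 16.47.
Equity: weight = 11.9/16.47 = 0.7225; cost = 15.2%.
Preferred: weight = 1.44/16.47 = 0.0874; cost = 5.93%.
Bank debt: weight = 0.8/16.47 = 0.0486; after-tax cost = 6.6% × (1 − 39%) = 4.0260%.
Private placement notes: weight = 1.49/16.47 = 0.0905; after-tax cost = 4.6% × (1 − 39%) = 2.8060%.
Subordinated notes: weight = 0.84/16.47 = 0.0510; after-tax cost = 2.54% × (1 − 39%) = 1.5494%.
WACC = 0.7225 × 15.2000% + 0.0874 × 5.9300% + 0.0486 × 4.0260% + 0.0905 × 2.8060% + 0.0510 × 1.5494% = 12.0293%.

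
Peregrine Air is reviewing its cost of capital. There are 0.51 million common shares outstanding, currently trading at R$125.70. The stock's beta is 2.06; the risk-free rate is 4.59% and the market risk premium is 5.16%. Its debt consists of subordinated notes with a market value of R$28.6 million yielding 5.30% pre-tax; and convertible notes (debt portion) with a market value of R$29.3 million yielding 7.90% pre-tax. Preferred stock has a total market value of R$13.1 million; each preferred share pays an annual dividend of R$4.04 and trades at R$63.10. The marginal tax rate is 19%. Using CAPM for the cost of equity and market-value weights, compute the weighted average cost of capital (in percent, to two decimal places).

Cost of equity via CAPM: Re = 4.59% + 2.06 × 5.16% = 15.2196%.
Cost of preferred: Rp = 4.04 / 63.1 = 6.4025%.
Market value of equity E = 125.7 × 0.51m = 64.107m.
Total capital V = 64.107 + 13.1 + 28.6 + 29.3 = 135.107.
Equity: weight = 64.107/135.107 = 0.4745; cost = 15.2196%.
Preferred: weight = 13.1/135.107 = 0.0970; cost = 6.4025%.
Subordinated notes: weight = 28.6/135.107 = 0.2117; after-tax cost = 5.3% × (1 − 19%) = 4.2930%.
Convertible notes (debt portion): weight = 29.3/135.107 = 0.2169; after-tax cost = 7.9% × (1 − 19%) = 6.3990%.
WACC = 0.4745 × 15.2196% + 0.0970 × 6.4025% + 0.2117 × 4.2930% + 0.2169 × 6.3990% = 10.1388%.

10.14%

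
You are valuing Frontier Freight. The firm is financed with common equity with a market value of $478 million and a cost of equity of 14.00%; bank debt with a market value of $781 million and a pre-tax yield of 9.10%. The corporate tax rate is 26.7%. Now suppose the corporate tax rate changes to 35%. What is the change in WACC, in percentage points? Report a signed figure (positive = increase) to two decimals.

-0.47 pp

Current WACC:
Total capital V = 478 + 781 = 1259.
Equity: weight = 478/1259 = 0.3797; cost = 14%.
Bank debt: weight = 781/1259 = 0.6203; after-tax cost = 9.1% × (1 − 26.7%) = 6.6703%.
WACC = 0.3797 × 14.0000% + 0.6203 × 6.6703% = 9.4531%.
After the change:
Total capital V = 478 + 781 = 1259.
Equity: weight = 478/1259 = 0.3797; cost = 14%.
Bank debt: weight = 781/1259 = 0.6203; after-tax cost = 9.1% × (1 − 35%) = 5.9150%.
WACC = 0.3797 × 14.0000% + 0.6203 × 5.9150% = 8.9846%.
Change in WACC = 8.9846% − 9.4531% = -0.4685 pp.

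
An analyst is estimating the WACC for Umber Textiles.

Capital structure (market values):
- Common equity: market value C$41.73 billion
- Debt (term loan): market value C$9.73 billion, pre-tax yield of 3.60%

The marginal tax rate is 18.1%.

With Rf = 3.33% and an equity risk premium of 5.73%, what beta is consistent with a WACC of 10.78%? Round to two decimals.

Total capital V = 41.73 + 9.73 = 51.46.
Equity weight = 41.73/51.46 = 0.8109.
Term loan weight = 9.73/51.46 = 0.1891.
Debt contribution = 0.1891 × 3.6% × (1 − 18.1%) = 0.5575%.
Required equity contribution = 10.78% − 0.5575% = 10.2225%  ⇒  Re = 12.6061%.
CAPM: 12.6061% = 3.33% + β × 5.73%  ⇒  β = 1.6189.

1.62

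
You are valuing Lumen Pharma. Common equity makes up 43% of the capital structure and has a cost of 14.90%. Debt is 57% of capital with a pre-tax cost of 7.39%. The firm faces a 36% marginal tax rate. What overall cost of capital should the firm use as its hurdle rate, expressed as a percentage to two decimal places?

After-tax cost of debt = 7.39% × (1 − 36%) = 4.7296%.
WACC = 0.430 × 14.9000% + 0.570 × 4.7296% = 9.1029%.

9.10%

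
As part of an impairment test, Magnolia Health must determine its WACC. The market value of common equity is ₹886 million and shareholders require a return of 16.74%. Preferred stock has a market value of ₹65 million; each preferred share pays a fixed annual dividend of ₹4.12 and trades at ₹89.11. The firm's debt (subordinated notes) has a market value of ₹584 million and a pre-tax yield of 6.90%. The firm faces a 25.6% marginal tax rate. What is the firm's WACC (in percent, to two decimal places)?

Cost of preferred: Rp = 4.12 / 89.11 = 4.6235%.
Total capital V = 886 + 65 + 584 = 1535.
Equity: weight = 886/1535 = 0.5772; cost = 16.74%.
Preferred: weight = 65/1535 = 0.0423; cost = 4.6235%.
Subordinated notes: weight = 584/1535 = 0.3805; after-tax cost = 6.9% × (1 − 25.6%) = 5.1336%.
WACC = 0.5772 × 16.7400% + 0.0423 × 4.6235% + 0.3805 × 5.1336% = 11.8112%.

11.81%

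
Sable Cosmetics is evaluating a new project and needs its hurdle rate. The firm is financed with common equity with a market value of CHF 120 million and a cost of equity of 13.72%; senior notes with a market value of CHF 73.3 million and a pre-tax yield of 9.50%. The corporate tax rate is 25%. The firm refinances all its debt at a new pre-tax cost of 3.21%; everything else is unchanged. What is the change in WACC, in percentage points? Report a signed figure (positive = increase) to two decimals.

Current WACC:
Total capital V = 120 + 73.3 = 193.3.
Equity: weight = 120/193.3 = 0.6208; cost = 13.72%.
Senior notes: weight = 73.3/193.3 = 0.3792; after-tax cost = 9.5% × (1 − 25%) = 7.1250%.
WACC = 0.6208 × 13.7200% + 0.3792 × 7.1250% = 11.2192%.
After the change:
Total capital V = 120 + 73.3 = 193.3.
Equity: weight = 120/193.3 = 0.6208; cost = 13.72%.
Senior notes: weight = 73.3/193.3 = 0.3792; after-tax cost = 3.21% × (1 − 25%) = 2.4075%.
WACC = 0.6208 × 13.7200% + 0.3792 × 2.4075% = 9.4303%.
Change in WACC = 9.4303% − 11.2192% = -1.7889 pp.

-1.79 pp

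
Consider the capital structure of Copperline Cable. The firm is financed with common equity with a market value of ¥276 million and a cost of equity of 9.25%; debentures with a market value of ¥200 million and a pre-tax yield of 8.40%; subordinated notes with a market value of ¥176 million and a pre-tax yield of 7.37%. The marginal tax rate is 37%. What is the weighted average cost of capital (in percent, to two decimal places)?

Total capital V = 276 + 200 + 176 = 652.
Equity: weight = 276/652 = 0.4233; cost = 9.25%.
Debentures: weight = 200/652 = 0.3067; after-tax cost = 8.4% × (1 − 37%) = 5.2920%.
Subordinated notes: weight = 176/652 = 0.2699; after-tax cost = 7.37% × (1 − 37%) = 4.6431%.
WACC = 0.4233 × 9.2500% + 0.3067 × 5.2920% + 0.2699 × 4.6431% = 6.7923%.

6.79%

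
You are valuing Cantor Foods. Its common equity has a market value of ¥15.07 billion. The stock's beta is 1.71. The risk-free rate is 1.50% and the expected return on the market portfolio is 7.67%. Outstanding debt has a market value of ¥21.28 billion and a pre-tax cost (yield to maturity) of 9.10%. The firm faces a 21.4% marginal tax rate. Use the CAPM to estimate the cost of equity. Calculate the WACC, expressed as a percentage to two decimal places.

9.18%

Market risk premium = 7.67% − 1.5% = 6.17%.
Cost of equity via CAPM: Re = 1.5% + 1.71 × 6.17% = 12.0507%.
Total capital V = 15.07 + 21.28 = 36.35.
Equity: weight = 15.07/36.35 = 0.4146; cost = 12.0507%.
Debt: weight = 21.28/36.35 = 0.5854; after-tax cost = 9.1% × (1 − 21.4%) = 7.1526%.
WACC = 0.4146 × 12.0507% + 0.5854 × 7.1526% = 9.1833%.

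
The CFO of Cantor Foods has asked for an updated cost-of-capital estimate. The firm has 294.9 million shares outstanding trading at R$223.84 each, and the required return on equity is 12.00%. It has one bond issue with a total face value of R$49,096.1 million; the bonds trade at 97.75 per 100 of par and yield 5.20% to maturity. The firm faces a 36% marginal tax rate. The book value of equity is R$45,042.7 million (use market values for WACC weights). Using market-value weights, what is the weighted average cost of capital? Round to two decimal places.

8.35%

Market value of equity E = 223.84 × 294.9m = 66010.416m. Market value of debt D = 49096.1m × 97.75/100 = 47991.43775m.
Total capital V = 66010.416 + 47991.43775 = 114001.85375.
Equity: weight = 66010.416/114001.85375 = 0.5790; cost = 12%.
Bonds outstanding: weight = 47991.43775/114001.85375 = 0.4210; after-tax cost = 5.2% × (1 − 36%) = 3.3280%.
WACC = 0.5790 × 12.0000% + 0.4210 × 3.3280% = 8.3493%.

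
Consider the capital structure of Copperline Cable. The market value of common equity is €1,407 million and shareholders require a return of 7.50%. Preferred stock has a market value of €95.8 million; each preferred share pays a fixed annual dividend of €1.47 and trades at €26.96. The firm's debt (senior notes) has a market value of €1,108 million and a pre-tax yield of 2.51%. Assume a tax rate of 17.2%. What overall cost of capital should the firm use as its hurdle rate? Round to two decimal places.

Cost of preferred: Rp = 1.47 / 26.96 = 5.4525%.
Total capital V = 1407 + 95.8 + 1108 = 2610.8.
Equity: weight = 1407/2610.8 = 0.5389; cost = 7.5%.
Preferred: weight = 95.8/2610.8 = 0.0367; cost = 5.4525%.
Senior notes: weight = 1108/2610.8 = 0.4244; after-tax cost = 2.51% × (1 − 17.2%) = 2.0783%.
WACC = 0.5389 × 7.5000% + 0.0367 × 5.4525% + 0.4244 × 2.0783% = 5.1239%.

5.12%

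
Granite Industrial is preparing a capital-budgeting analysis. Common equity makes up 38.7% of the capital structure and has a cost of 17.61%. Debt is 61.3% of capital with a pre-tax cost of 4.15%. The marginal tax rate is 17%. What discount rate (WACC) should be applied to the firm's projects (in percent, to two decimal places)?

8.93%

After-tax cost of debt = 4.15% × (1 − 17%) = 3.4445%.
WACC = 0.387 × 17.6100% + 0.613 × 3.4445% = 8.9265%.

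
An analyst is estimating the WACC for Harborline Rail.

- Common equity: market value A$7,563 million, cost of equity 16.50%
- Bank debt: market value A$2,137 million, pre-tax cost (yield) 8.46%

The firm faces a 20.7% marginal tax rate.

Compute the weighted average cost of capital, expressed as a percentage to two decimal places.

Total capital V = 7563 + 2137 = 9700.
Equity: weight = 7563/9700 = 0.7797; cost = 16.5%.
Bank debt: weight = 2137/9700 = 0.2203; after-tax cost = 8.46% × (1 − 20.7%) = 6.7088%.
WACC = 0.7797 × 16.5000% + 0.2203 × 6.7088% = 14.3429%.

14.34%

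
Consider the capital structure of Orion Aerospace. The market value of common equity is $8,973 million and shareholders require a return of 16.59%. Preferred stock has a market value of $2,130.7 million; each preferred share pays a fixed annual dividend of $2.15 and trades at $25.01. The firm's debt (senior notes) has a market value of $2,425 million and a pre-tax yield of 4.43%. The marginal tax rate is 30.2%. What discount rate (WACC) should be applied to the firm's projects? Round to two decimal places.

12.91%

Cost of preferred: Rp = 2.15 / 25.01 = 8.5966%.
Total capital V = 8973 + 2130.7 + 2425 = 13528.7.
Equity: weight = 8973/13528.7 = 0.6633; cost = 16.59%.
Preferred: weight = 2130.7/13528.7 = 0.1575; cost = 8.5966%.
Senior notes: weight = 2425/13528.7 = 0.1792; after-tax cost = 4.43% × (1 − 30.2%) = 3.0921%.
WACC = 0.6633 × 16.5900% + 0.1575 × 8.5966% + 0.1792 × 3.0921% = 12.9116%.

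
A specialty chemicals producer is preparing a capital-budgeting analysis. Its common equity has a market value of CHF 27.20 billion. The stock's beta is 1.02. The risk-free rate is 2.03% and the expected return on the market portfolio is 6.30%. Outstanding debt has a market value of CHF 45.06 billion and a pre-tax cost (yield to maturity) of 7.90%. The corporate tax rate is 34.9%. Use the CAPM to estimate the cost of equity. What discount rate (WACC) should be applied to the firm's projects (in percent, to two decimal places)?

5.61%

Market risk premium = 6.3% − 2.03% = 4.27%.
Cost of equity via CAPM: Re = 2.03% + 1.02 × 4.27% = 6.3854%.
Total capital V = 27.2 + 45.06 = 72.26.
Equity: weight = 27.2/72.26 = 0.3764; cost = 6.3854%.
Debt: weight = 45.06/72.26 = 0.6236; after-tax cost = 7.9% × (1 − 34.9%) = 5.1429%.
WACC = 0.3764 × 6.3854% + 0.6236 × 5.1429% = 5.6106%.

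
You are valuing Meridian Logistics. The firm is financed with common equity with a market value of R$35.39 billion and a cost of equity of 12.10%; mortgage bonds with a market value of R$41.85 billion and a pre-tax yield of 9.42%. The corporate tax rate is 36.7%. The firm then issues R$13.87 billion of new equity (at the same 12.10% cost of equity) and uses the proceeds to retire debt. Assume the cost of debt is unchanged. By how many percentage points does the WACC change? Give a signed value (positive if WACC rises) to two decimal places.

+1.10 pp

Current WACC:
Total capital V = 35.39 + 41.85 = 77.24.
Equity: weight = 35.39/77.24 = 0.4582; cost = 12.1%.
Mortgage bonds: weight = 41.85/77.24 = 0.5418; after-tax cost = 9.42% × (1 − 36.7%) = 5.9629%.
WACC = 0.4582 × 12.1000% + 0.5418 × 5.9629% = 8.7748%.
After the change:
Total capital V = 49.26 + 27.98 = 77.24.
Equity: weight = 49.26/77.24 = 0.6378; cost = 12.1%.
Mortgage bonds: weight = 27.98/77.24 = 0.3622; after-tax cost = 9.42% × (1 − 36.7%) = 5.9629%.
WACC = 0.6378 × 12.1000% + 0.3622 × 5.9629% = 9.8768%.
Change in WACC = 9.8768% − 8.7748% = 1.1020 pp.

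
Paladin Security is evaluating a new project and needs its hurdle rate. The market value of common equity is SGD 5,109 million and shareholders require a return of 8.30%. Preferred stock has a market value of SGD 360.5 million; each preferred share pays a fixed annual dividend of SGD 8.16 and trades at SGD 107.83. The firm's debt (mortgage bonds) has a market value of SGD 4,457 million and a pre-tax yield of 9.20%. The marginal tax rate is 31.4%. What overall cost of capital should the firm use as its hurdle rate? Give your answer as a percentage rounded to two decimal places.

7.38%

Cost of preferred: Rp = 8.16 / 107.83 = 7.5675%.
Total capital V = 5109 + 360.5 + 4457 = 9926.5.
Equity: weight = 5109/9926.5 = 0.5147; cost = 8.3%.
Preferred: weight = 360.5/9926.5 = 0.0363; cost = 7.5675%.
Mortgage bonds: weight = 4457/9926.5 = 0.4490; after-tax cost = 9.2% × (1 − 31.4%) = 6.3112%.
WACC = 0.5147 × 8.3000% + 0.0363 × 7.5675% + 0.4490 × 6.3112% = 7.3804%.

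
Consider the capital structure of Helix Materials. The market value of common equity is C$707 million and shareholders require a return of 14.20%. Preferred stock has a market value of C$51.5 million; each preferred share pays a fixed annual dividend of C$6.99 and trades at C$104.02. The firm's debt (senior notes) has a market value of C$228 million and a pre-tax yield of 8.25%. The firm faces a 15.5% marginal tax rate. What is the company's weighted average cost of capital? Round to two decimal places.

Cost of preferred: Rp = 6.99 / 104.02 = 6.7199%.
Total capital V = 707 + 51.5 + 228 = 986.5.
Equity: weight = 707/986.5 = 0.7167; cost = 14.2%.
Preferred: weight = 51.5/986.5 = 0.0522; cost = 6.7199%.
Senior notes: weight = 228/986.5 = 0.2311; after-tax cost = 8.25% × (1 − 15.5%) = 6.9712%.
WACC = 0.7167 × 14.2000% + 0.0522 × 6.7199% + 0.2311 × 6.9712% = 12.1388%.

12.14%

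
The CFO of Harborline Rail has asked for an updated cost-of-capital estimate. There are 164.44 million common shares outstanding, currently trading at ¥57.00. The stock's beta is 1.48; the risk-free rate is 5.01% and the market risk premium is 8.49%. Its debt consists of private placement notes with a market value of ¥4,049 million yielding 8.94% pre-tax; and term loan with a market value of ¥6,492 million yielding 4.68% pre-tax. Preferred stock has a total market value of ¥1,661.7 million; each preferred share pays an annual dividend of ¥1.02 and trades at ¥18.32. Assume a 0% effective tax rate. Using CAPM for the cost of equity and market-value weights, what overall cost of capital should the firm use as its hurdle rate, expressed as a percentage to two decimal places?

11.15%

Cost of equity via CAPM: Re = 5.01% + 1.48 × 8.49% = 17.5752%.
Cost of preferred: Rp = 1.02 / 18.32 = 5.5677%.
Market value of equity E = 57.0 × 164.44m = 9373.08m.
Total capital V = 9373.08 + 1661.7 + 4049 + 6492 = 21575.78.
Equity: weight = 9373.08/21575.78 = 0.4344; cost = 17.5752%.
Preferred: weight = 1661.7/21575.78 = 0.0770; cost = 5.5677%.
Private placement notes: weight = 4049/21575.78 = 0.1877; after-tax cost = 8.94% × (1 − 0%) = 8.9400%.
Term loan: weight = 6492/21575.78 = 0.3009; after-tax cost = 4.68% × (1 − 0%) = 4.6800%.
WACC = 0.4344 × 17.5752% + 0.0770 × 5.5677% + 0.1877 × 8.9400% + 0.3009 × 4.6800% = 11.1498%.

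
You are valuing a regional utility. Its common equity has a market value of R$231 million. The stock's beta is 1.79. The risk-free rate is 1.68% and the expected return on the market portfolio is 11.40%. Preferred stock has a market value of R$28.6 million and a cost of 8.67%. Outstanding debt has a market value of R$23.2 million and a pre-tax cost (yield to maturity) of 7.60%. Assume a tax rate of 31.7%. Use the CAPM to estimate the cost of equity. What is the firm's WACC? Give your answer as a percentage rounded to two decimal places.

16.89%

Market risk premium = 11.4% − 1.68% = 9.72%.
Cost of equity via CAPM: Re = 1.68% + 1.79 × 9.72% = 19.0788%.
Total capital V = 231 + 28.6 + 23.2 = 282.8.
Equity: weight = 231/282.8 = 0.8168; cost = 19.0788%.
Preferred: weight = 28.6/282.8 = 0.1011; cost = 8.67%.
Debt: weight = 23.2/282.8 = 0.0820; after-tax cost = 7.6% × (1 − 31.7%) = 5.1908%.
WACC = 0.8168 × 19.0788% + 0.1011 × 8.6700% + 0.0820 × 5.1908% = 16.8868%.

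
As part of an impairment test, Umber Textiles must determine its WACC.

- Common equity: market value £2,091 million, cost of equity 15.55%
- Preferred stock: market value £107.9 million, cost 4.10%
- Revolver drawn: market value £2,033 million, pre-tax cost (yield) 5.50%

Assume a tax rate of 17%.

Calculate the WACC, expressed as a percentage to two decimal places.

Total capital V = 2091 + 107.9 + 2033 = 4231.9.
Equity: weight = 2091/4231.9 = 0.4941; cost = 15.55%.
Preferred: weight = 107.9/4231.9 = 0.0255; cost = 4.1%.
Revolver drawn: weight = 2033/4231.9 = 0.4804; after-tax cost = 5.5% × (1 − 17%) = 4.5650%.
WACC = 0.4941 × 15.5500% + 0.0255 × 4.1000% + 0.4804 × 4.5650% = 9.9809%.

9.98%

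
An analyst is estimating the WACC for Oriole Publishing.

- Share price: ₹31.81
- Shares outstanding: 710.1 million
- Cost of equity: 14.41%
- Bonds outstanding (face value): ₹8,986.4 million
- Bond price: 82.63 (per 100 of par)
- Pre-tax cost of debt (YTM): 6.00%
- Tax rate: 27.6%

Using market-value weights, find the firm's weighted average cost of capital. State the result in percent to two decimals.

11.92%

Market value of equity E = 31.81 × 710.1m = 22588.281m. Market value of debt D = 8986.4m × 82.63/100 = 7425.46232m.
Total capital V = 22588.281 + 7425.46232 = 30013.74332.
Equity: weight = 22588.281/30013.74332 = 0.7526; cost = 14.41%.
Bonds outstanding: weight = 7425.46232/30013.74332 = 0.2474; after-tax cost = 6% × (1 − 27.6%) = 4.3440%.
WACC = 0.7526 × 14.4100% + 0.2474 × 4.3440% = 11.9197%.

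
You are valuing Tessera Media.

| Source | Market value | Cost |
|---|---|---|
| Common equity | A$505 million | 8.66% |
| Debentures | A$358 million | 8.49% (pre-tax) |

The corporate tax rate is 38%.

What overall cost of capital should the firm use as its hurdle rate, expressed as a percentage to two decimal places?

7.25%

Total capital V = 505 + 358 = 863.
Equity: weight = 505/863 = 0.5852; cost = 8.66%.
Debentures: weight = 358/863 = 0.4148; after-tax cost = 8.49% × (1 − 38%) = 5.2638%.
WACC = 0.5852 × 8.6600% + 0.4148 × 5.2638% = 7.2511%.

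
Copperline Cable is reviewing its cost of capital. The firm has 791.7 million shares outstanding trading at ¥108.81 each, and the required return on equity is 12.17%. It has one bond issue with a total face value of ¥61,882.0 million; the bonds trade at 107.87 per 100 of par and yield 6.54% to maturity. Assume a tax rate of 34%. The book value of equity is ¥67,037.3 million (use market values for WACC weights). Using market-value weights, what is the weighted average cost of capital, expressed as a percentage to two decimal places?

Market value of equity E = 108.81 × 791.7m = 86144.877m. Market value of debt D = 61882m × 107.87/100 = 66752.1134m.
Total capital V = 86144.877 + 66752.1134 = 152896.9904.
Equity: weight = 86144.877/152896.9904 = 0.5634; cost = 12.17%.
Bonds outstanding: weight = 66752.1134/152896.9904 = 0.4366; after-tax cost = 6.54% × (1 − 34%) = 4.3164%.
WACC = 0.5634 × 12.1700% + 0.4366 × 4.3164% = 8.7413%.

8.74%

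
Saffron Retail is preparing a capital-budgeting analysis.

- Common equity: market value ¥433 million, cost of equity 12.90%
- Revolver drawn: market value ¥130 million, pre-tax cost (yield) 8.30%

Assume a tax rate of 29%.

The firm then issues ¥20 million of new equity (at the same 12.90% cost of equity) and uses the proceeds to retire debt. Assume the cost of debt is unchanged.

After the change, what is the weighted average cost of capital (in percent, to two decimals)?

After the change:
Total capital V = 453 + 110 = 563.
Equity: weight = 453/563 = 0.8046; cost = 12.9%.
Revolver drawn: weight = 110/563 = 0.1954; after-tax cost = 8.3% × (1 − 29%) = 5.8930%.
WACC = 0.8046 × 12.9000% + 0.1954 × 5.8930% = 11.5310%.

11.53%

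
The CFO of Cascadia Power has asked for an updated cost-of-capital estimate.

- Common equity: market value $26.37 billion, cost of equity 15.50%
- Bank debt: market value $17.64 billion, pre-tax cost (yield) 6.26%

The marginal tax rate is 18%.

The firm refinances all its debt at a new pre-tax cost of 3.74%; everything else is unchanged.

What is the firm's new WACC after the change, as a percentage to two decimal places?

10.52%

After the change:
Total capital V = 26.37 + 17.64 = 44.01.
Equity: weight = 26.37/44.01 = 0.5992; cost = 15.5%.
Bank debt: weight = 17.64/44.01 = 0.4008; after-tax cost = 3.74% × (1 − 18%) = 3.0668%.
WACC = 0.5992 × 15.5000% + 0.4008 × 3.0668% = 10.5165%.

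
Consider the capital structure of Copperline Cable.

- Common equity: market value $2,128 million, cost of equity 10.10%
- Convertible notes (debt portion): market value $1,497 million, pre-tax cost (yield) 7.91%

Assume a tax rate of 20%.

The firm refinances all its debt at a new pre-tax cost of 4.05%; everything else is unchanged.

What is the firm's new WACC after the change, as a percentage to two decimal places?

After the change:
Total capital V = 2128 + 1497 = 3625.
Equity: weight = 2128/3625 = 0.5870; cost = 10.1%.
Convertible notes (debt portion): weight = 1497/3625 = 0.4130; after-tax cost = 4.05% × (1 − 20%) = 3.2400%.
WACC = 0.5870 × 10.1000% + 0.4130 × 3.2400% = 7.2671%.

7.27%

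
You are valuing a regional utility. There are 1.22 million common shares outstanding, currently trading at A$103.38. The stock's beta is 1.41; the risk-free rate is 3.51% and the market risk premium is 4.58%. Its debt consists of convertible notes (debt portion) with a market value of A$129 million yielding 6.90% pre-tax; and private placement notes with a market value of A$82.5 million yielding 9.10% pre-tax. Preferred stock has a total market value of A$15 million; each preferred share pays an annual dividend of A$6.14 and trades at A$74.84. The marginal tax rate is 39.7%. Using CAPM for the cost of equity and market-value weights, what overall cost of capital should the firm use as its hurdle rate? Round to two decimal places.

6.72%

Cost of equity via CAPM: Re = 3.51% + 1.41 × 4.58% = 9.9678%.
Cost of preferred: Rp = 6.14 / 74.84 = 8.2042%.
Market value of equity E = 103.38 × 1.22m = 126.1236m.
Total capital V = 126.1236 + 15 + 129 + 82.5 = 352.6236.
Equity: weight = 126.1236/352.6236 = 0.3577; cost = 9.9678%.
Preferred: weight = 15/352.6236 = 0.0425; cost = 8.2042%.
Convertible notes (debt portion): weight = 129/352.6236 = 0.3658; after-tax cost = 6.9% × (1 − 39.7%) = 4.1607%.
Private placement notes: weight = 82.5/352.6236 = 0.2340; after-tax cost = 9.1% × (1 − 39.7%) = 5.4873%.
WACC = 0.3577 × 9.9678% + 0.0425 × 8.2042% + 0.3658 × 4.1607% + 0.2340 × 5.4873% = 6.7201%.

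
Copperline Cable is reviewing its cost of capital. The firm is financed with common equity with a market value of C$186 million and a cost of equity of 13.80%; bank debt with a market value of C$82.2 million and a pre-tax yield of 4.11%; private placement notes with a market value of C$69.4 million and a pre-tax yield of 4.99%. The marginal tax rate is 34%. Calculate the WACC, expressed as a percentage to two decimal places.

8.94%

Total capital V = 186 + 82.2 + 69.4 = 337.6.
Equity: weight = 186/337.6 = 0.5509; cost = 13.8%.
Bank debt: weight = 82.2/337.6 = 0.2435; after-tax cost = 4.11% × (1 − 34%) = 2.7126%.
Private placement notes: weight = 69.4/337.6 = 0.2056; after-tax cost = 4.99% × (1 − 34%) = 3.2934%.
WACC = 0.5509 × 13.8000% + 0.2435 × 2.7126% + 0.2056 × 3.2934% = 8.9406%.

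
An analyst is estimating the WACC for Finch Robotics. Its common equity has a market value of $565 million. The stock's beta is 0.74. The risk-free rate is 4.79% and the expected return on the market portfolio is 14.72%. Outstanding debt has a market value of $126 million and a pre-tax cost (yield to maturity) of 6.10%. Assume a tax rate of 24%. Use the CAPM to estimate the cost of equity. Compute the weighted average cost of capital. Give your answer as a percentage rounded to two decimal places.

10.77%

Market risk premium = 14.72% − 4.79% = 9.93%.
Cost of equity via CAPM: Re = 4.79% + 0.74 × 9.93% = 12.1382%.
Total capital V = 565 + 126 = 691.
Equity: weight = 565/691 = 0.8177; cost = 12.1382%.
Debt: weight = 126/691 = 0.1823; after-tax cost = 6.1% × (1 − 24%) = 4.6360%.
WACC = 0.8177 × 12.1382% + 0.1823 × 4.6360% = 10.7702%.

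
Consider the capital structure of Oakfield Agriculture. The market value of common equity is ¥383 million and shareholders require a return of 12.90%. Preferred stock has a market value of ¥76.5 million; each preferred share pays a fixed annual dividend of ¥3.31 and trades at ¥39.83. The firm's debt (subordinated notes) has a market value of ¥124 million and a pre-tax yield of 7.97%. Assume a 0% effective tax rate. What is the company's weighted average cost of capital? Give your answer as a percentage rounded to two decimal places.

Cost of preferred: Rp = 3.31 / 39.83 = 8.3103%.
Total capital V = 383 + 76.5 + 124 = 583.5.
Equity: weight = 383/583.5 = 0.6564; cost = 12.9%.
Preferred: weight = 76.5/583.5 = 0.1311; cost = 8.3103%.
Subordinated notes: weight = 124/583.5 = 0.2125; after-tax cost = 7.97% × (1 − 0%) = 7.9700%.
WACC = 0.6564 × 12.9000% + 0.1311 × 8.3103% + 0.2125 × 7.9700% = 11.2506%.

11.25%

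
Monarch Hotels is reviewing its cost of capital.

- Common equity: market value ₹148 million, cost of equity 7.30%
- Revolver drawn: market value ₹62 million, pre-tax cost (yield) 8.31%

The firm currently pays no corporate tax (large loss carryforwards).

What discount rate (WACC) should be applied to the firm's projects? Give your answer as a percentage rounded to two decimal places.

Total capital V = 148 + 62 = 210.
Equity: weight = 148/210 = 0.7048; cost = 7.3%.
Revolver drawn: weight = 62/210 = 0.2952; after-tax cost = 8.31% × (1 − 0%) = 8.3100%.
WACC = 0.7048 × 7.3000% + 0.2952 × 8.3100% = 7.5982%.

7.60%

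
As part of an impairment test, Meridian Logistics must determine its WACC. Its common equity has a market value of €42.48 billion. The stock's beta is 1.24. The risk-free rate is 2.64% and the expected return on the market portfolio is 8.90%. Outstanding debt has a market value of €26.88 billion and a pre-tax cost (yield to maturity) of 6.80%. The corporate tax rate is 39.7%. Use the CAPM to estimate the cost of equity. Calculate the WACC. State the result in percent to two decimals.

7.96%

Market risk premium = 8.9% − 2.64% = 6.26%.
Cost of equity via CAPM: Re = 2.64% + 1.24 × 6.26% = 10.4024%.
Total capital V = 42.48 + 26.88 = 69.36.
Equity: weight = 42.48/69.36 = 0.6125; cost = 10.4024%.
Debt: weight = 26.88/69.36 = 0.3875; after-tax cost = 6.8% × (1 − 39.7%) = 4.1004%.
WACC = 0.6125 × 10.4024% + 0.3875 × 4.1004% = 7.9601%.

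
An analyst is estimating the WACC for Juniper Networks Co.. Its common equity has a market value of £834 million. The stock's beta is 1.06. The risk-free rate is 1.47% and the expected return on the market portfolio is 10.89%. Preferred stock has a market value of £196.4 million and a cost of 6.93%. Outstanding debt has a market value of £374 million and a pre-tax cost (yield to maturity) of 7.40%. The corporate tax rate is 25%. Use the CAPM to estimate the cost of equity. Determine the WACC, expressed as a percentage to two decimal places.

9.25%

Market risk premium = 10.89% − 1.47% = 9.42%.
Cost of equity via CAPM: Re = 1.47% + 1.06 × 9.42% = 11.4552%.
Total capital V = 834 + 196.4 + 374 = 1404.4.
Equity: weight = 834/1404.4 = 0.5938; cost = 11.4552%.
Preferred: weight = 196.4/1404.4 = 0.1398; cost = 6.93%.
Debt: weight = 374/1404.4 = 0.2663; after-tax cost = 7.4% × (1 − 25%) = 5.5500%.
WACC = 0.5938 × 11.4552% + 0.1398 × 6.9300% + 0.2663 × 5.5500% = 9.2498%.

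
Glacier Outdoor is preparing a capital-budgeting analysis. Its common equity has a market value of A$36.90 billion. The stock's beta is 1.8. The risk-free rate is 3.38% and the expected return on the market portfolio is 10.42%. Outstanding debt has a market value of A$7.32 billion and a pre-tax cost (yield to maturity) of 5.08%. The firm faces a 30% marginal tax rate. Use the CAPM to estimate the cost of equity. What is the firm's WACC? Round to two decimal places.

Market risk premium = 10.42% − 3.38% = 7.04%.
Cost of equity via CAPM: Re = 3.38% + 1.8 × 7.04% = 16.0520%.
Total capital V = 36.9 + 7.32 = 44.22.
Equity: weight = 36.9/44.22 = 0.8345; cost = 16.052%.
Debt: weight = 7.32/44.22 = 0.1655; after-tax cost = 5.08% × (1 − 30%) = 3.5560%.
WACC = 0.8345 × 16.0520% + 0.1655 × 3.5560% = 13.9835%.

13.98%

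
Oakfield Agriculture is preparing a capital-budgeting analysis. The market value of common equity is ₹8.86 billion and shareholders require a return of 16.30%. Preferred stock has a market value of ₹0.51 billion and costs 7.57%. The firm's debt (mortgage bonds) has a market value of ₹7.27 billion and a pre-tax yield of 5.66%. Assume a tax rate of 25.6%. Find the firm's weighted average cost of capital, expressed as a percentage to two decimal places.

Total capital V = 8.86 + 0.51 + 7.27 = 16.64.
Equity: weight = 8.86/16.64 = 0.5325; cost = 16.3%.
Preferred: weight = 0.51/16.64 = 0.0306; cost = 7.57%.
Mortgage bonds: weight = 7.27/16.64 = 0.4369; after-tax cost = 5.66% × (1 − 25.6%) = 4.2110%.
WACC = 0.5325 × 16.3000% + 0.0306 × 7.5700% + 0.4369 × 4.2110% = 10.7508%.

10.75%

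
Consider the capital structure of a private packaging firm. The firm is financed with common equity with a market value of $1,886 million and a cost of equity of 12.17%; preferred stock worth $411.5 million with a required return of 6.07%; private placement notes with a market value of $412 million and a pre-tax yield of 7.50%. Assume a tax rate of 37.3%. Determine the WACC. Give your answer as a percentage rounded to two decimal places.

Total capital V = 1886 + 411.5 + 412 = 2709.5.
Equity: weight = 1886/2709.5 = 0.6961; cost = 12.17%.
Preferred: weight = 411.5/2709.5 = 0.1519; cost = 6.07%.
Private placement notes: weight = 412/2709.5 = 0.1521; after-tax cost = 7.5% × (1 − 37.3%) = 4.7025%.
WACC = 0.6961 × 12.1700% + 0.1519 × 6.0700% + 0.1521 × 4.7025% = 10.1081%.

10.11%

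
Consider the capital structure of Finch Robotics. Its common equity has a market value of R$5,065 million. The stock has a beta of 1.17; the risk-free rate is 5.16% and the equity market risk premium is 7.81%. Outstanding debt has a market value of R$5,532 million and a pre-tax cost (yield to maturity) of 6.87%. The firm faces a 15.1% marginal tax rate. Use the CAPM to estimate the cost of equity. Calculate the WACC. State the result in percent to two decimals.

Cost of equity via CAPM: Re = 5.16% + 1.17 × 7.81% = 14.2977%.
Total capital V = 5065 + 5532 = 10597.
Equity: weight = 5065/10597 = 0.4780; cost = 14.2977%.
Debt: weight = 5532/10597 = 0.5220; after-tax cost = 6.87% × (1 − 15.1%) = 5.8326%.
WACC = 0.4780 × 14.2977% + 0.5220 × 5.8326% = 9.8786%.

9.88%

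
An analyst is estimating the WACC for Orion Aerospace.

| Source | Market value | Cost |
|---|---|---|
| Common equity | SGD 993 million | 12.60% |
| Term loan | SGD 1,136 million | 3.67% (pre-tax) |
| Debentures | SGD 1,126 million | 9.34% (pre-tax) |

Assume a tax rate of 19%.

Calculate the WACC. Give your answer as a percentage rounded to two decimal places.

7.50%

Total capital V = 993 + 1136 + 1126 = 3255.
Equity: weight = 993/3255 = 0.3051; cost = 12.6%.
Term loan: weight = 1136/3255 = 0.3490; after-tax cost = 3.67% × (1 − 19%) = 2.9727%.
Debentures: weight = 1126/3255 = 0.3459; after-tax cost = 9.34% × (1 − 19%) = 7.5654%.
WACC = 0.3051 × 12.6000% + 0.3490 × 2.9727% + 0.3459 × 7.5654% = 7.4984%.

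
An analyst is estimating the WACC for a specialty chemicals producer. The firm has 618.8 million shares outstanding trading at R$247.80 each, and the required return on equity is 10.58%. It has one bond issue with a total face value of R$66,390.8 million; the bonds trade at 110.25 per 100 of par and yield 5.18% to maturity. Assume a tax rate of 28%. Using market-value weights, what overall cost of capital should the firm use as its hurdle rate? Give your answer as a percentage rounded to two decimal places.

8.37%

Market value of equity E = 247.8 × 618.8m = 153338.64m. Market value of debt D = 66390.8m × 110.25/100 = 73195.857m.
Total capital V = 153338.64 + 73195.857 = 226534.497.
Equity: weight = 153338.64/226534.497 = 0.6769; cost = 10.58%.
Bonds outstanding: weight = 73195.857/226534.497 = 0.3231; after-tax cost = 5.18% × (1 − 28%) = 3.7296%.
WACC = 0.6769 × 10.5800% + 0.3231 × 3.7296% = 8.3666%.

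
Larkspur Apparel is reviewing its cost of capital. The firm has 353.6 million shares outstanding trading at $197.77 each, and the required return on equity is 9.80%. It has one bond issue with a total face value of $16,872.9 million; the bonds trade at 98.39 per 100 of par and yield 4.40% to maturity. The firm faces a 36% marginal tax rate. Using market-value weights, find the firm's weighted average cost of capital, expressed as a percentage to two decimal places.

8.46%

Market value of equity E = 197.77 × 353.6m = 69931.472m. Market value of debt D = 16872.9m × 98.39/100 = 16601.24631m.
Total capital V = 69931.472 + 16601.24631 = 86532.71831.
Equity: weight = 69931.472/86532.71831 = 0.8082; cost = 9.8%.
Bonds outstanding: weight = 16601.24631/86532.71831 = 0.1918; after-tax cost = 4.4% × (1 − 36%) = 2.8160%.
WACC = 0.8082 × 9.8000% + 0.1918 × 2.8160% = 8.4601%.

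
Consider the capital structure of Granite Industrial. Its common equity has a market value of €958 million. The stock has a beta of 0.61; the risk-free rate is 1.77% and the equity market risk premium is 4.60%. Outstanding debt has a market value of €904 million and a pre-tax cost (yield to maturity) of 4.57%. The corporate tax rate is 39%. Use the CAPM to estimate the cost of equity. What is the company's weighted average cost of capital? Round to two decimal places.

3.71%

Cost of equity via CAPM: Re = 1.77% + 0.61 × 4.6% = 4.5760%.
Total capital V = 958 + 904 = 1862.
Equity: weight = 958/1862 = 0.5145; cost = 4.576%.
Debt: weight = 904/1862 = 0.4855; after-tax cost = 4.57% × (1 − 39%) = 2.7877%.
WACC = 0.5145 × 4.5760% + 0.4855 × 2.7877% = 3.7078%.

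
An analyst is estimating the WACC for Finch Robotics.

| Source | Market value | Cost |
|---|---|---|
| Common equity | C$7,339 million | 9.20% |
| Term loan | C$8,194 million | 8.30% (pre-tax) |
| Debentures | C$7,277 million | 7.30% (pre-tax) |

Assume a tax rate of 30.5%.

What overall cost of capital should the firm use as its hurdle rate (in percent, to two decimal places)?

6.65%

Total capital V = 7339 + 8194 + 7277 = 22810.
Equity: weight = 7339/22810 = 0.3217; cost = 9.2%.
Term loan: weight = 8194/22810 = 0.3592; after-tax cost = 8.3% × (1 − 30.5%) = 5.7685%.
Debentures: weight = 7277/22810 = 0.3190; after-tax cost = 7.3% × (1 − 30.5%) = 5.0735%.
WACC = 0.3217 × 9.2000% + 0.3592 × 5.7685% + 0.3190 × 5.0735% = 6.6508%.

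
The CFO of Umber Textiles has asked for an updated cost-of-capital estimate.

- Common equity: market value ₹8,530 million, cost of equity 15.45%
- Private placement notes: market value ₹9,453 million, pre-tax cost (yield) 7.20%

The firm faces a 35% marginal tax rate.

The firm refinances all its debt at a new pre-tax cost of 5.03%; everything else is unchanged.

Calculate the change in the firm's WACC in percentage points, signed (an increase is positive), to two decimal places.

Current WACC:
Total capital V = 8530 + 9453 = 17983.
Equity: weight = 8530/17983 = 0.4743; cost = 15.45%.
Private placement notes: weight = 9453/17983 = 0.5257; after-tax cost = 7.2% × (1 − 35%) = 4.6800%.
WACC = 0.4743 × 15.4500% + 0.5257 × 4.6800% = 9.7886%.
After the change:
Total capital V = 8530 + 9453 = 17983.
Equity: weight = 8530/17983 = 0.4743; cost = 15.45%.
Private placement notes: weight = 9453/17983 = 0.5257; after-tax cost = 5.03% × (1 − 35%) = 3.2695%.
WACC = 0.4743 × 15.4500% + 0.5257 × 3.2695% = 9.0472%.
Change in WACC = 9.0472% − 9.7886% = -0.7414 pp.

-0.74 pp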